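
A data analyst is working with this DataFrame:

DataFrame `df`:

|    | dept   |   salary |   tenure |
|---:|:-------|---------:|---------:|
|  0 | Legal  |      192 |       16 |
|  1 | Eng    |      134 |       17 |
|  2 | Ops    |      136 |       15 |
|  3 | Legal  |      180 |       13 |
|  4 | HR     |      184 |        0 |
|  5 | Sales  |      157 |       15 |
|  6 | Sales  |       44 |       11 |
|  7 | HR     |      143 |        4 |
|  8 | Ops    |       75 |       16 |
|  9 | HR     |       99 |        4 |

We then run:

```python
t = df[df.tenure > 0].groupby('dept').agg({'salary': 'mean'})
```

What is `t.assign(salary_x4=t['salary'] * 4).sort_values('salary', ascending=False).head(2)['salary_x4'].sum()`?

1280.0

filter rows where tenure > 0:
    dept  salary  tenure
0  Legal     192      16
1    Eng     134      17
2    Ops     136      15
3  Legal     180      13
5  Sales     157      15
6  Sales      44      11
7     HR     143       4
8    Ops      75      16
9     HR      99       4
group by dept, mean of salary:
       salary
dept         
Eng     134.0
HR      121.0
Legal   186.0
Ops     105.5
Sales   100.5
add column salary_x4 = t['salary'] * 4:
       salary  salary_x4
dept                    
Eng     134.0      536.0
HR      121.0      484.0
Legal   186.0      744.0
Ops     105.5      422.0
Sales   100.5      402.0
sort by salary descending:
       salary  salary_x4
dept                    
Legal   186.0      744.0
Eng     134.0      536.0
HR      121.0      484.0
Ops     105.5      422.0
Sales   100.5      402.0
take first 2 rows:
       salary  salary_x4
dept                    
Legal   186.0      744.0
Eng     134.0      536.0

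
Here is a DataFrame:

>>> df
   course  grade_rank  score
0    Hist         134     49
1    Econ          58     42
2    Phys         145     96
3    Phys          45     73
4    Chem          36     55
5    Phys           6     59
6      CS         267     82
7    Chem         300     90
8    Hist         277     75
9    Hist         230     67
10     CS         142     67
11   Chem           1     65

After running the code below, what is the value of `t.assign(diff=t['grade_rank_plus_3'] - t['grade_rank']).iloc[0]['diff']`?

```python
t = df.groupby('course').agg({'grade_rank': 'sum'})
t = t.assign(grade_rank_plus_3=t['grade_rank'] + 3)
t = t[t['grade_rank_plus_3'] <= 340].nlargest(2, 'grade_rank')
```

group by course, sum of grade_rank:
        grade_rank
course            
CS             409
Chem           337
Econ            58
Hist           641
Phys           196
add column grade_rank_plus_3 = t['grade_rank'] + 3:
        grade_rank  grade_rank_plus_3
course                               
CS             409                412
Chem           337                340
Econ            58                 61
Hist           641                644
Phys           196                199
filter rows where grade_rank_plus_3 <= 340:
        grade_rank  grade_rank_plus_3
course                               
Chem           337                340
Econ            58                 61
Phys           196                199
take 2 rows with largest grade_rank:
        grade_rank  grade_rank_plus_3
course                               
Chem           337                340
Phys           196                199
add column diff = t['grade_rank_plus_3'] - t['grade_rank']:
        grade_rank  grade_rank_plus_3  diff
course                                     
Chem           337                340     3
Phys           196                199     3
Finally, value at position 0, column 'diff' = 3.

3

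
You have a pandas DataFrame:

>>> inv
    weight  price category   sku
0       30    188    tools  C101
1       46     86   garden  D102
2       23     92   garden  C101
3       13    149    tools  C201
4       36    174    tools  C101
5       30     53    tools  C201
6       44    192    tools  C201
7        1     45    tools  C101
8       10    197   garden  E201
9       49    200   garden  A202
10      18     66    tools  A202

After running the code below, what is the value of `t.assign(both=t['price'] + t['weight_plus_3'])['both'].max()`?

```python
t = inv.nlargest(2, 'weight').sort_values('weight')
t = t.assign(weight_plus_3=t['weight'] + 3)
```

take 2 rows with largest weight:
   weight  price category   sku
9      49    200   garden  A202
1      46     86   garden  D102
sort by weight:
   weight  price category   sku
1      46     86   garden  D102
9      49    200   garden  A202
add column weight_plus_3 = t['weight'] + 3:
   weight  price category   sku  weight_plus_3
1      46     86   garden  D102             49
9      49    200   garden  A202             52
add column both = t['price'] + t['weight_plus_3']:
   weight  price category   sku  weight_plus_3  both
1      46     86   garden  D102             49   135
9      49    200   garden  A202             52   252
max of column 'both' → 252

252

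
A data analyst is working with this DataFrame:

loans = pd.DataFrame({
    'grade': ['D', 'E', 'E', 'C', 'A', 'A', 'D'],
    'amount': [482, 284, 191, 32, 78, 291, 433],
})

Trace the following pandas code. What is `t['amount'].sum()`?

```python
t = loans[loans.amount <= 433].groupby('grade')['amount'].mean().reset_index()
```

887.0

filter rows where amount <= 433:
  grade  amount
1     E     284
2     E     191
3     C      32
4     A      78
5     A     291
6     D     433
group by grade, mean of amount:
grade
A    184.5
C     32.0
D    433.0
E    237.5
Name: amount, dtype: float64
reset_index():
  grade  amount
0     A   184.5
1     C    32.0
2     D   433.0
3     E   237.5
Taking the sum of column 'amount' gives 887.0.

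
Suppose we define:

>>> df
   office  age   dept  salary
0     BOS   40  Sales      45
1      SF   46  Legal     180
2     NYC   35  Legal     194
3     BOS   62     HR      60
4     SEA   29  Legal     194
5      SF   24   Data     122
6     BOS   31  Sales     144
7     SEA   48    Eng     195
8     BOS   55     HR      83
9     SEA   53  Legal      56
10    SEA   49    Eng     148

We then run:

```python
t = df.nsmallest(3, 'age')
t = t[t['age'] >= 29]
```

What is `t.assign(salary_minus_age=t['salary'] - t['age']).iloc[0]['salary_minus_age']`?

165

take 3 rows with smallest age:
  office  age   dept  salary
5     SF   24   Data     122
4    SEA   29  Legal     194
6    BOS   31  Sales     144
filter rows where age >= 29:
  office  age   dept  salary
4    SEA   29  Legal     194
6    BOS   31  Sales     144
add column salary_minus_age = t['salary'] - t['age']:
  office  age   dept  salary  salary_minus_age
4    SEA   29  Legal     194               165
6    BOS   31  Sales     144               113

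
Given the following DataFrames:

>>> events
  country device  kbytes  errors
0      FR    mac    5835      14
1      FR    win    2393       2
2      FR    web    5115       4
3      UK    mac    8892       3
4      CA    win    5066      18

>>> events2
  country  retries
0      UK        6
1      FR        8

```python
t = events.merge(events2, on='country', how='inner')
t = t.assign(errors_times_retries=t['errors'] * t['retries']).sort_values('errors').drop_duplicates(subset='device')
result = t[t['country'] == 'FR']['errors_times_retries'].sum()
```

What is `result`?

merge on 'country' (how='inner') → 4 rows:
  country device  kbytes  errors  retries
0      FR    mac    5835      14        8
1      FR    win    2393       2        8
2      FR    web    5115       4        8
3      UK    mac    8892       3        6
add column errors_times_retries = t['errors'] * t['retries']:
  country device  kbytes  errors  retries  errors_times_retries
0      FR    mac    5835      14        8                   112
1      FR    win    2393       2        8                    16
2      FR    web    5115       4        8                    32
3      UK    mac    8892       3        6                    18
sort by errors:
  country device  kbytes  errors  retries  errors_times_retries
1      FR    win    2393       2        8                    16
3      UK    mac    8892       3        6                    18
2      FR    web    5115       4        8                    32
0      FR    mac    5835      14        8                   112
drop duplicate device (keep=first):
  country device  kbytes  errors  retries  errors_times_retries
1      FR    win    2393       2        8                    16
3      UK    mac    8892       3        6                    18
2      FR    web    5115       4        8                    32
filter rows where country == 'FR':
  country device  kbytes  errors  retries  errors_times_retries
1      FR    win    2393       2        8                    16
2      FR    web    5115       4        8                    32
The sum of column 'errors_times_retries' is 48.

48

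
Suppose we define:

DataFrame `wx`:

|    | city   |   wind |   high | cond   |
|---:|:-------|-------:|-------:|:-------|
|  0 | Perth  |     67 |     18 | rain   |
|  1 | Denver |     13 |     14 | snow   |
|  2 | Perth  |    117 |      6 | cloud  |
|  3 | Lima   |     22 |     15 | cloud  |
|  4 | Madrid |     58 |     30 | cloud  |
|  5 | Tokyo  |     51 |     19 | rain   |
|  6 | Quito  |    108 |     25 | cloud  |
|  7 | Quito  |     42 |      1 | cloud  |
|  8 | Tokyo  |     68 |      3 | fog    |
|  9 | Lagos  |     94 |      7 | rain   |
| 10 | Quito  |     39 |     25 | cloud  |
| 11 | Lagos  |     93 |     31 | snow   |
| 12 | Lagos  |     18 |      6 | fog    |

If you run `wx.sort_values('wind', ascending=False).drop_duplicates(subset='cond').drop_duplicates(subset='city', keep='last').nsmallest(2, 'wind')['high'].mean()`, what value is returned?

17.0

sort by wind descending:
      city  wind  high   cond
2    Perth   117     6  cloud
6    Quito   108    25  cloud
9    Lagos    94     7   rain
11   Lagos    93    31   snow
8    Tokyo    68     3    fog
0    Perth    67    18   rain
4   Madrid    58    30  cloud
5    Tokyo    51    19   rain
7    Quito    42     1  cloud
10   Quito    39    25  cloud
3     Lima    22    15  cloud
12   Lagos    18     6    fog
1   Denver    13    14   snow
drop duplicate cond (keep=first):
     city  wind  high   cond
2   Perth   117     6  cloud
9   Lagos    94     7   rain
11  Lagos    93    31   snow
8   Tokyo    68     3    fog
drop duplicate city (keep=last):
     city  wind  high   cond
2   Perth   117     6  cloud
11  Lagos    93    31   snow
8   Tokyo    68     3    fog
take 2 rows with smallest wind:
     city  wind  high  cond
8   Tokyo    68     3   fog
11  Lagos    93    31  snow
The mean of column 'high' is 17.0.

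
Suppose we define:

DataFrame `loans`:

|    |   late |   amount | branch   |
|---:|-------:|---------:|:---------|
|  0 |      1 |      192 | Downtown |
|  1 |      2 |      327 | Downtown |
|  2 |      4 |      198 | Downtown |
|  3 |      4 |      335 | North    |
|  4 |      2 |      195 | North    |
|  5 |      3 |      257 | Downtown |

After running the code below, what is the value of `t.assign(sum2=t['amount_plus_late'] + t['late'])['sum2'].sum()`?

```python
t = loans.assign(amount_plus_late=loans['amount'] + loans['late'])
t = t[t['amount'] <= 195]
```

393

add column amount_plus_late = loans['amount'] + loans['late']:
   late  amount    branch  amount_plus_late
0     1     192  Downtown               193
1     2     327  Downtown               329
2     4     198  Downtown               202
3     4     335     North               339
4     2     195     North               197
5     3     257  Downtown               260
filter rows where amount <= 195:
   late  amount    branch  amount_plus_late
0     1     192  Downtown               193
4     2     195     North               197
add column sum2 = t['amount_plus_late'] + t['late']:
   late  amount    branch  amount_plus_late  sum2
0     1     192  Downtown               193   194
4     2     195     North               197   199
Then the sum of column 'sum2': 393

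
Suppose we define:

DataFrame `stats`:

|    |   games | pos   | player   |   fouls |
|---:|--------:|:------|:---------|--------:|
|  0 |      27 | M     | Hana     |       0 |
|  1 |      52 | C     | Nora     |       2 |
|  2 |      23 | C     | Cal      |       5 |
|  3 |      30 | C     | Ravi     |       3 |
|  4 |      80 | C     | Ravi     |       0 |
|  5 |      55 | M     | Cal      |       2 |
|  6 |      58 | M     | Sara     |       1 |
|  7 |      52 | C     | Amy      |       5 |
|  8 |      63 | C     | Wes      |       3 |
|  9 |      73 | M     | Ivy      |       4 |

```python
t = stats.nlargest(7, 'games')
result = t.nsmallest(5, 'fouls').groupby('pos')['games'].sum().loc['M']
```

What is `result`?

113

take 7 rows with largest games:
   games pos player  fouls
4     80   C   Ravi      0
9     73   M    Ivy      4
8     63   C    Wes      3
6     58   M   Sara      1
5     55   M    Cal      2
1     52   C   Nora      2
7     52   C    Amy      5
take 5 rows with smallest fouls:
   games pos player  fouls
4     80   C   Ravi      0
6     58   M   Sara      1
5     55   M    Cal      2
1     52   C   Nora      2
8     63   C    Wes      3
group by pos, sum of games:
pos
C    195
M    113
Name: games, dtype: int64
Reading off the value at index 'M', we get 113.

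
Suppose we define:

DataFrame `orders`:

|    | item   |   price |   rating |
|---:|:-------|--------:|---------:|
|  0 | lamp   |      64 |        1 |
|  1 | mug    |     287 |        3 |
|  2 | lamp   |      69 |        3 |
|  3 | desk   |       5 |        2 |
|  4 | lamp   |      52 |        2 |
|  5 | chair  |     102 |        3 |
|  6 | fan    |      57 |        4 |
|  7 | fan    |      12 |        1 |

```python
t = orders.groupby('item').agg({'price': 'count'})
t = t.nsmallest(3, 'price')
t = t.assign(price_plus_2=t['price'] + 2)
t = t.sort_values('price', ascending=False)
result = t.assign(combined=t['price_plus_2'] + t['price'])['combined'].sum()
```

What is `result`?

12

group by item, count of price:
       price
item        
chair      1
desk       1
fan        2
lamp       3
mug        1
take 3 rows with smallest price:
       price
item        
chair      1
desk       1
mug        1
add column price_plus_2 = t['price'] + 2:
       price  price_plus_2
item                      
chair      1             3
desk       1             3
mug        1             3
sort by price descending:
       price  price_plus_2
item                      
chair      1             3
desk       1             3
mug        1             3
add column combined = t['price_plus_2'] + t['price']:
       price  price_plus_2  combined
item                                
chair      1             3         4
desk       1             3         4
mug        1             3         4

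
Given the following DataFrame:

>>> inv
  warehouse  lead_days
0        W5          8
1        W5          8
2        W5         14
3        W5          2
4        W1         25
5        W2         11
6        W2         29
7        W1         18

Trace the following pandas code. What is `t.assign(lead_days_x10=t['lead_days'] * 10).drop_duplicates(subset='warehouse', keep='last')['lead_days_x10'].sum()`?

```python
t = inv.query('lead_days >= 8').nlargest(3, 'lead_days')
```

470

filter rows where lead_days >= 8:
  warehouse  lead_days
0        W5          8
1        W5          8
2        W5         14
4        W1         25
5        W2         11
6        W2         29
7        W1         18
take 3 rows with largest lead_days:
  warehouse  lead_days
6        W2         29
4        W1         25
7        W1         18
add column lead_days_x10 = t['lead_days'] * 10:
  warehouse  lead_days  lead_days_x10
6        W2         29            290
4        W1         25            250
7        W1         18            180
drop duplicate warehouse (keep=last):
  warehouse  lead_days  lead_days_x10
6        W2         29            290
7        W1         18            180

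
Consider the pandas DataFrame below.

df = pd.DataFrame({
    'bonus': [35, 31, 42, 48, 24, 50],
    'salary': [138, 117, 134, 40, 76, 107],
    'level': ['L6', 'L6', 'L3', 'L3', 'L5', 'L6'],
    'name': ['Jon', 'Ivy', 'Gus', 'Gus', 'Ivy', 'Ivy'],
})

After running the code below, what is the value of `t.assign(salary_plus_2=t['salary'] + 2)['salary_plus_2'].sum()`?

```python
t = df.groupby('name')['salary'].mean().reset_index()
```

group by name, mean of salary:
name
Gus     87.0
Ivy    100.0
Jon    138.0
Name: salary, dtype: float64
reset_index():
  name  salary
0  Gus    87.0
1  Ivy   100.0
2  Jon   138.0
add column salary_plus_2 = t['salary'] + 2:
  name  salary  salary_plus_2
0  Gus    87.0           89.0
1  Ivy   100.0          102.0
2  Jon   138.0          140.0
Taking the sum of column 'salary_plus_2' gives 331.0.

331.0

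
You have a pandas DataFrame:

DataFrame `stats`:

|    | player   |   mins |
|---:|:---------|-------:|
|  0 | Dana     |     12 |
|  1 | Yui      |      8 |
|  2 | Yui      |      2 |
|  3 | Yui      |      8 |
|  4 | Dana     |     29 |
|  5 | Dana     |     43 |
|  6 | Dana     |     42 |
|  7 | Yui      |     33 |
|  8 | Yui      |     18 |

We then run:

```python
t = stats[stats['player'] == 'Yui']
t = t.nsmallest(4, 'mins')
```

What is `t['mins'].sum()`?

36

filter rows where player == 'Yui':
  player  mins
1    Yui     8
2    Yui     2
3    Yui     8
7    Yui    33
8    Yui    18
take 4 rows with smallest mins:
  player  mins
2    Yui     2
1    Yui     8
3    Yui     8
8    Yui    18
The sum of column 'mins' is 36.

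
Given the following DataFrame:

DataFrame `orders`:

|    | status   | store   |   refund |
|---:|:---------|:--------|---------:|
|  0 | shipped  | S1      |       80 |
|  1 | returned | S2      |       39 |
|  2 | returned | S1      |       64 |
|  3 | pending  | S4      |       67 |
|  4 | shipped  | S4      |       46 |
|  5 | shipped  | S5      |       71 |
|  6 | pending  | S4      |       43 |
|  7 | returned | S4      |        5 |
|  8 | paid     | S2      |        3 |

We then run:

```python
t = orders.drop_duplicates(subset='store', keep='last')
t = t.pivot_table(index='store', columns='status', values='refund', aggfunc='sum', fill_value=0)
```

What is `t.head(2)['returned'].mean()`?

32.0

drop duplicate store (keep=last):
     status store  refund
2  returned    S1      64
5   shipped    S5      71
7  returned    S4       5
8      paid    S2       3
pivot: rows=store, cols=status, sum(refund):
status  paid  returned  shipped
store                          
S1         0        64        0
S2         3         0        0
S4         0         5        0
S5         0         0       71
take first 2 rows:
status  paid  returned  shipped
store                          
S1         0        64        0
S2         3         0        0
Reading off the mean of column 'returned', we get 32.0.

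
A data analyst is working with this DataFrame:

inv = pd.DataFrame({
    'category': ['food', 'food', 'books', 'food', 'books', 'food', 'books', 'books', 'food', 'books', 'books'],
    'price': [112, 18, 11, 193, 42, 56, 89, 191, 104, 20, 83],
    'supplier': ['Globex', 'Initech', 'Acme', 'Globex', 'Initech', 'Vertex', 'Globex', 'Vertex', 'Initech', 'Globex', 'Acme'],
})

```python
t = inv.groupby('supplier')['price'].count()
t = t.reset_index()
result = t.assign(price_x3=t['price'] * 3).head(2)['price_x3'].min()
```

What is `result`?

group by supplier, count of price:
supplier
Acme       2
Globex     4
Initech    3
Vertex     2
Name: price, dtype: int64
reset_index():
  supplier  price
0     Acme      2
1   Globex      4
2  Initech      3
3   Vertex      2
add column price_x3 = t['price'] * 3:
  supplier  price  price_x3
0     Acme      2         6
1   Globex      4        12
2  Initech      3         9
3   Vertex      2         6
take first 2 rows:
  supplier  price  price_x3
0     Acme      2         6
1   Globex      4        12
Finally, min of column 'price_x3' = 6.

6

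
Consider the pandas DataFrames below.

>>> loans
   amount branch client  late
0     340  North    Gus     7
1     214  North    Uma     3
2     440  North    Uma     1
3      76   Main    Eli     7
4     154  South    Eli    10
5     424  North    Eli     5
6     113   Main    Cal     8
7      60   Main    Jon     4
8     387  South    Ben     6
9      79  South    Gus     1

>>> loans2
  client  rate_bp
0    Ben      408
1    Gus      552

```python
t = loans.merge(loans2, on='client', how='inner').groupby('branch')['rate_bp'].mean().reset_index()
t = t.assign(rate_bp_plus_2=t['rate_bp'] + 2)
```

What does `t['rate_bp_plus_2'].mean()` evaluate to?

merge on 'client' (how='inner') → 3 rows:
   amount branch client  late  rate_bp
0     340  North    Gus     7      552
1     387  South    Ben     6      408
2      79  South    Gus     1      552
group by branch, mean of rate_bp:
branch
North    552.0
South    480.0
Name: rate_bp, dtype: float64
reset_index():
  branch  rate_bp
0  North    552.0
1  South    480.0
add column rate_bp_plus_2 = t['rate_bp'] + 2:
  branch  rate_bp  rate_bp_plus_2
0  North    552.0           554.0
1  South    480.0           482.0

518.0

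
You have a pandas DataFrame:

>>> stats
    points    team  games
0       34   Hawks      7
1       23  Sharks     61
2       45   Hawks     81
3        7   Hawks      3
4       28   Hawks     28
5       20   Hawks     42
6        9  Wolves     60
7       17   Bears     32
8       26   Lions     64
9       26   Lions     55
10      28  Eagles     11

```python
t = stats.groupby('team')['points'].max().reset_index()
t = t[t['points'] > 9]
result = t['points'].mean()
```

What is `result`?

group by team, max of points:
team
Bears     17
Eagles    28
Hawks     45
Lions     26
Sharks    23
Wolves     9
Name: points, dtype: int64
reset_index():
     team  points
0   Bears      17
1  Eagles      28
2   Hawks      45
3   Lions      26
4  Sharks      23
5  Wolves       9
filter rows where points > 9:
     team  points
0   Bears      17
1  Eagles      28
2   Hawks      45
3   Lions      26
4  Sharks      23
So mean() = 27.8.

27.8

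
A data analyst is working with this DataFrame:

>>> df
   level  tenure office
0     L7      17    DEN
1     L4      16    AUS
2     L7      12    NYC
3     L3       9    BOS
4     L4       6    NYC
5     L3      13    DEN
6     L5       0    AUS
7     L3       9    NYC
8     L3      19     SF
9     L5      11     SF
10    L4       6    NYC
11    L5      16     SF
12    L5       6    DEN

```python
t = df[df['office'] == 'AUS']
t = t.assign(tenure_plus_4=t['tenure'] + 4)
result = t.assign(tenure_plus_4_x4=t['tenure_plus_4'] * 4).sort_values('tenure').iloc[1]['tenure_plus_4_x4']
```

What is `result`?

filter rows where office == 'AUS':
  level  tenure office
1    L4      16    AUS
6    L5       0    AUS
add column tenure_plus_4 = t['tenure'] + 4:
  level  tenure office  tenure_plus_4
1    L4      16    AUS             20
6    L5       0    AUS              4
add column tenure_plus_4_x4 = t['tenure_plus_4'] * 4:
  level  tenure office  tenure_plus_4  tenure_plus_4_x4
1    L4      16    AUS             20                80
6    L5       0    AUS              4                16
sort by tenure:
  level  tenure office  tenure_plus_4  tenure_plus_4_x4
6    L5       0    AUS              4                16
1    L4      16    AUS             20                80
Finally, value at position 1, column 'tenure_plus_4_x4' = 80.

80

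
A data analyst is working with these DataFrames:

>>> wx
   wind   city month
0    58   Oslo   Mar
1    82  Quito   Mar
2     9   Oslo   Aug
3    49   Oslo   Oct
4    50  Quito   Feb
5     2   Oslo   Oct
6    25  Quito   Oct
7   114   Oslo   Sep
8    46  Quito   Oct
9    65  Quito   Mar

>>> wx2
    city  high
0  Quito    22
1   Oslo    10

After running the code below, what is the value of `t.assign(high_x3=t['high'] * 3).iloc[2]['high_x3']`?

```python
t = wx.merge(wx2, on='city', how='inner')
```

30

merge on 'city' (how='inner') → 10 rows:
   wind   city month  high
0    58   Oslo   Mar    10
1    82  Quito   Mar    22
2     9   Oslo   Aug    10
3    49   Oslo   Oct    10
4    50  Quito   Feb    22
5     2   Oslo   Oct    10
6    25  Quito   Oct    22
7   114   Oslo   Sep    10
8    46  Quito   Oct    22
9    65  Quito   Mar    22
add column high_x3 = t['high'] * 3:
   wind   city month  high  high_x3
0    58   Oslo   Mar    10       30
1    82  Quito   Mar    22       66
2     9   Oslo   Aug    10       30
3    49   Oslo   Oct    10       30
4    50  Quito   Feb    22       66
5     2   Oslo   Oct    10       30
6    25  Quito   Oct    22       66
7   114   Oslo   Sep    10       30
8    46  Quito   Oct    22       66
9    65  Quito   Mar    22       66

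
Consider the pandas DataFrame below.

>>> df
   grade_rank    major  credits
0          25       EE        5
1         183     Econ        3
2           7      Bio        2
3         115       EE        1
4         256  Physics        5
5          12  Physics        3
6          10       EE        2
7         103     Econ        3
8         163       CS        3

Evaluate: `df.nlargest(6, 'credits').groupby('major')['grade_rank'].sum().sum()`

742

take 6 rows with largest credits:
   grade_rank    major  credits
0          25       EE        5
4         256  Physics        5
1         183     Econ        3
5          12  Physics        3
7         103     Econ        3
8         163       CS        3
group by major, sum of grade_rank:
major
CS         163
EE          25
Econ       286
Physics    268
Name: grade_rank, dtype: int64
Hence 742.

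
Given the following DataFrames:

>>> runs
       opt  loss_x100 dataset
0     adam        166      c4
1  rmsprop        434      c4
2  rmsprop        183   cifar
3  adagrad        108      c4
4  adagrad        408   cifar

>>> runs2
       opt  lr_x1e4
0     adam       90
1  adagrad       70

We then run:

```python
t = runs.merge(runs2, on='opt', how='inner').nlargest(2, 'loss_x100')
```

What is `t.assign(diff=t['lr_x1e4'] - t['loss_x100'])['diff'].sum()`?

merge on 'opt' (how='inner') → 3 rows:
       opt  loss_x100 dataset  lr_x1e4
0     adam        166      c4       90
1  adagrad        108      c4       70
2  adagrad        408   cifar       70
take 2 rows with largest loss_x100:
       opt  loss_x100 dataset  lr_x1e4
2  adagrad        408   cifar       70
0     adam        166      c4       90
add column diff = t['lr_x1e4'] - t['loss_x100']:
       opt  loss_x100 dataset  lr_x1e4  diff
2  adagrad        408   cifar       70  -338
0     adam        166      c4       90   -76
The sum of column 'diff' is -414.

-414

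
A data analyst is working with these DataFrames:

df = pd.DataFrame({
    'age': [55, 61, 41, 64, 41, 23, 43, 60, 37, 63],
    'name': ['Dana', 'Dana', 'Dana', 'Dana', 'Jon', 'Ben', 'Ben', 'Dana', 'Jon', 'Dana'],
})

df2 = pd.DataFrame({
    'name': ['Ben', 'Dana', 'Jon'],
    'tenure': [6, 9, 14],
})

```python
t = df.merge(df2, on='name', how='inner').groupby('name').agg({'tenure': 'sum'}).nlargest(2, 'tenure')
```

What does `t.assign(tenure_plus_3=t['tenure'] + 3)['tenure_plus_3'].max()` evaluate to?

merge on 'name' (how='inner') → 10 rows:
   age  name  tenure
0   55  Dana       9
1   61  Dana       9
2   41  Dana       9
3   64  Dana       9
4   41   Jon      14
5   23   Ben       6
6   43   Ben       6
7   60  Dana       9
8   37   Jon      14
9   63  Dana       9
group by name, sum of tenure:
      tenure
name        
Ben       12
Dana      54
Jon       28
take 2 rows with largest tenure:
      tenure
name        
Dana      54
Jon       28
add column tenure_plus_3 = t['tenure'] + 3:
      tenure  tenure_plus_3
name                       
Dana      54             57
Jon       28             31
Hence 57.

57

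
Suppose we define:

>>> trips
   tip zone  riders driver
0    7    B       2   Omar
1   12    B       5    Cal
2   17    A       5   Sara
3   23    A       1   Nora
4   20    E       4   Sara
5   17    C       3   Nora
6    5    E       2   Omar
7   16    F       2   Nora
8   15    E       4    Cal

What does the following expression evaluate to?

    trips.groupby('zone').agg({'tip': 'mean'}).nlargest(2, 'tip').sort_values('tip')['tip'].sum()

37.0

group by zone, mean of tip:
            tip
zone           
A     20.000000
B      9.500000
C     17.000000
E     13.333333
F     16.000000
take 2 rows with largest tip:
       tip
zone      
A     20.0
C     17.0
sort by tip:
       tip
zone      
C     17.0
A     20.0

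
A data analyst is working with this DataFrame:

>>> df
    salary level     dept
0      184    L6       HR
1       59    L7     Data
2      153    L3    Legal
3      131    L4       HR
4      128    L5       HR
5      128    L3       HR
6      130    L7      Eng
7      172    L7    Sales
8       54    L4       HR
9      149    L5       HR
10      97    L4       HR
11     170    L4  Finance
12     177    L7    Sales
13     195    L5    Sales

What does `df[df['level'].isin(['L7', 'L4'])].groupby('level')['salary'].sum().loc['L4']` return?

filter rows where level in ['L7', 'L4']:
    salary level     dept
1       59    L7     Data
3      131    L4       HR
6      130    L7      Eng
7      172    L7    Sales
8       54    L4       HR
10      97    L4       HR
11     170    L4  Finance
12     177    L7    Sales
group by level, sum of salary:
level
L4    452
L7    538
Name: salary, dtype: int64

452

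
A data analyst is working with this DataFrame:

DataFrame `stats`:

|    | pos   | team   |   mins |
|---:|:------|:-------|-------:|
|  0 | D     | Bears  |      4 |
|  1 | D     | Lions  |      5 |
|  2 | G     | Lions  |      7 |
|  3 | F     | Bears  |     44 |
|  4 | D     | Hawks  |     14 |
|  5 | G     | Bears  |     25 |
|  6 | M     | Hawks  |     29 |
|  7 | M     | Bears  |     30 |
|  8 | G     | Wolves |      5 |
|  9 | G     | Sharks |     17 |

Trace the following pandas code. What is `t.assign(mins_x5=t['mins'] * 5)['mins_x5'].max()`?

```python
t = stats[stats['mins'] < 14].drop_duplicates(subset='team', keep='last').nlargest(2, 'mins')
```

35

filter rows where mins < 14:
  pos    team  mins
0   D   Bears     4
1   D   Lions     5
2   G   Lions     7
8   G  Wolves     5
drop duplicate team (keep=last):
  pos    team  mins
0   D   Bears     4
2   G   Lions     7
8   G  Wolves     5
take 2 rows with largest mins:
  pos    team  mins
2   G   Lions     7
8   G  Wolves     5
add column mins_x5 = t['mins'] * 5:
  pos    team  mins  mins_x5
2   G   Lions     7       35
8   G  Wolves     5       25
Taking the max of column 'mins_x5' gives 35.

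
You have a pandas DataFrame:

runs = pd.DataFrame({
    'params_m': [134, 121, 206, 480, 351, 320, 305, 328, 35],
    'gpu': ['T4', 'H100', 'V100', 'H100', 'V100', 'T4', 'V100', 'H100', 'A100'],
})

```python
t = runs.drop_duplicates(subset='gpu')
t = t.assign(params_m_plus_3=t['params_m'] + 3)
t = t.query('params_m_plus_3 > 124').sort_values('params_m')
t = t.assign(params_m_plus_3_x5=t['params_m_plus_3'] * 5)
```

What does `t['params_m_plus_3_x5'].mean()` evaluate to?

865.0

drop duplicate gpu (keep=first):
   params_m   gpu
0       134    T4
1       121  H100
2       206  V100
8        35  A100
add column params_m_plus_3 = t['params_m'] + 3:
   params_m   gpu  params_m_plus_3
0       134    T4              137
1       121  H100              124
2       206  V100              209
8        35  A100               38
filter rows where params_m_plus_3 > 124:
   params_m   gpu  params_m_plus_3
0       134    T4              137
2       206  V100              209
sort by params_m:
   params_m   gpu  params_m_plus_3
0       134    T4              137
2       206  V100              209
add column params_m_plus_3_x5 = t['params_m_plus_3'] * 5:
   params_m   gpu  params_m_plus_3  params_m_plus_3_x5
0       134    T4              137                 685
2       206  V100              209                1045
Taking the mean of column 'params_m_plus_3_x5' gives 865.0.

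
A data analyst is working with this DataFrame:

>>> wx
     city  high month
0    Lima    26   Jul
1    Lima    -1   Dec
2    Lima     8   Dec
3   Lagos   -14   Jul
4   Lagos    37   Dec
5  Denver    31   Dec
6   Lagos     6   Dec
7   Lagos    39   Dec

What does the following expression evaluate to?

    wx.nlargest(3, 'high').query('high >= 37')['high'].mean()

38.0

take 3 rows with largest high:
     city  high month
7   Lagos    39   Dec
4   Lagos    37   Dec
5  Denver    31   Dec
filter rows where high >= 37:
    city  high month
7  Lagos    39   Dec
4  Lagos    37   Dec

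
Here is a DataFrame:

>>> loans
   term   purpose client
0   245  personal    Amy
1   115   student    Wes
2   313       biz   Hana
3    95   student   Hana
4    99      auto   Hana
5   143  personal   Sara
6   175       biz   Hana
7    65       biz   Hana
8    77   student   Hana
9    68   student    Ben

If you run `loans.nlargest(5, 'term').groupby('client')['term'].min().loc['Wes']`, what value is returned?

take 5 rows with largest term:
   term   purpose client
2   313       biz   Hana
0   245  personal    Amy
6   175       biz   Hana
5   143  personal   Sara
1   115   student    Wes
group by client, min of term:
client
Amy     245
Hana    175
Sara    143
Wes     115
Name: term, dtype: int64
Reading off the value at index 'Wes', we get 115.

115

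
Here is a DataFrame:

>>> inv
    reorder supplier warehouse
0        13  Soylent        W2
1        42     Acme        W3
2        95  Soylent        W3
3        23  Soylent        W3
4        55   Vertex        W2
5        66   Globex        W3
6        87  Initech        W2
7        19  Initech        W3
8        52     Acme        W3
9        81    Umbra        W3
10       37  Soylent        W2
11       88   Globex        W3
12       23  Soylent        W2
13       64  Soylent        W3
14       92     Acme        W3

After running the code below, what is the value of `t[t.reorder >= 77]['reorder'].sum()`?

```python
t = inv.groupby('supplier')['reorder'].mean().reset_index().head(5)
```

group by supplier, mean of reorder:
supplier
Acme       62.0
Globex     77.0
Initech    53.0
Soylent    42.5
Umbra      81.0
Vertex     55.0
Name: reorder, dtype: float64
reset_index():
  supplier  reorder
0     Acme     62.0
1   Globex     77.0
2  Initech     53.0
3  Soylent     42.5
4    Umbra     81.0
5   Vertex     55.0
take first 5 rows:
  supplier  reorder
0     Acme     62.0
1   Globex     77.0
2  Initech     53.0
3  Soylent     42.5
4    Umbra     81.0
filter rows where reorder >= 77:
  supplier  reorder
1   Globex     77.0
4    Umbra     81.0

158.0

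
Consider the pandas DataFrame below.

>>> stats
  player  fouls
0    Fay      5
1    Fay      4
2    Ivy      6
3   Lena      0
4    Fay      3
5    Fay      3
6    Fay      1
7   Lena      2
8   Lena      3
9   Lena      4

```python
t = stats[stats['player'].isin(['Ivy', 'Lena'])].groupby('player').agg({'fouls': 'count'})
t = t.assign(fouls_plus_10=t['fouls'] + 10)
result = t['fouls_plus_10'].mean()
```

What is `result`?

filter rows where player in ['Ivy', 'Lena']:
  player  fouls
2    Ivy      6
3   Lena      0
7   Lena      2
8   Lena      3
9   Lena      4
group by player, count of fouls:
        fouls
player       
Ivy         1
Lena        4
add column fouls_plus_10 = t['fouls'] + 10:
        fouls  fouls_plus_10
player                      
Ivy         1             11
Lena        4             14

12.5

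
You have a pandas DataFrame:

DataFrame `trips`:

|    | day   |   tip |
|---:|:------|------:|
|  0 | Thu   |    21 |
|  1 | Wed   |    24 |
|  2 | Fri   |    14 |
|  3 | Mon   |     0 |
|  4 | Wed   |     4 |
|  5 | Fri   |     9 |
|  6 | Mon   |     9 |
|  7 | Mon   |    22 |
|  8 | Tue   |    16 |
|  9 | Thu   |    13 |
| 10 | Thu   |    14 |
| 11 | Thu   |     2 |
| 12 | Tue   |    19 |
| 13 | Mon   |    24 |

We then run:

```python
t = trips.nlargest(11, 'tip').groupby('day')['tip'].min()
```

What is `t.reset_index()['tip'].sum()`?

71

take 11 rows with largest tip:
    day  tip
1   Wed   24
13  Mon   24
7   Mon   22
0   Thu   21
12  Tue   19
8   Tue   16
2   Fri   14
10  Thu   14
9   Thu   13
5   Fri    9
6   Mon    9
group by day, min of tip:
day
Fri     9
Mon     9
Thu    13
Tue    16
Wed    24
Name: tip, dtype: int64
reset_index():
   day  tip
0  Fri    9
1  Mon    9
2  Thu   13
3  Tue   16
4  Wed   24
Finally, sum of column 'tip' = 71.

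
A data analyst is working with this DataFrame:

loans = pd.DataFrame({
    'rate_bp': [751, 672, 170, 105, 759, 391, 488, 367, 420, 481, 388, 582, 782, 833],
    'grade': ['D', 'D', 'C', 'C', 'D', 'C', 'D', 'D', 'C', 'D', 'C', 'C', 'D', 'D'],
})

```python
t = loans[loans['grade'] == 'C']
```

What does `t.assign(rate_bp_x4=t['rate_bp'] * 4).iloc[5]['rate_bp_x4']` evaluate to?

2328

filter rows where grade == 'C':
    rate_bp grade
2       170     C
3       105     C
5       391     C
8       420     C
10      388     C
11      582     C
add column rate_bp_x4 = t['rate_bp'] * 4:
    rate_bp grade  rate_bp_x4
2       170     C         680
3       105     C         420
5       391     C        1564
8       420     C        1680
10      388     C        1552
11      582     C        2328
So iloc[5]['rate_bp_x4'] = 2328.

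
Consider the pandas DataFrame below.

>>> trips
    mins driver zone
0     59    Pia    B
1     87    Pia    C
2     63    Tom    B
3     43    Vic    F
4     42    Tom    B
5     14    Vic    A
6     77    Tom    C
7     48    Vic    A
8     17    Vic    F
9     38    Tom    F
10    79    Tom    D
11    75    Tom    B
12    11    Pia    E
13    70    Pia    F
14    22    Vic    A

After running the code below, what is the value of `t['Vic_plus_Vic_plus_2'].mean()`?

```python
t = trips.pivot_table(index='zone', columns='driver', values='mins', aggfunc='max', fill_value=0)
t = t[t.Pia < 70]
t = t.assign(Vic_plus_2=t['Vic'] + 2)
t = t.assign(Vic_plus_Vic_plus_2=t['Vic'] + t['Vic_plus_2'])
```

26.0

pivot: rows=zone, cols=driver, max(mins):
driver  Pia  Tom  Vic
zone                 
A         0    0   48
B        59   75    0
C        87   77    0
D         0   79    0
E        11    0    0
F        70   38   43
filter rows where Pia < 70:
driver  Pia  Tom  Vic
zone                 
A         0    0   48
B        59   75    0
D         0   79    0
E        11    0    0
add column Vic_plus_2 = t['Vic'] + 2:
driver  Pia  Tom  Vic  Vic_plus_2
zone                             
A         0    0   48          50
B        59   75    0           2
D         0   79    0           2
E        11    0    0           2
add column Vic_plus_Vic_plus_2 = t['Vic'] + t['Vic_plus_2']:
driver  Pia  Tom  Vic  Vic_plus_2  Vic_plus_Vic_plus_2
zone                                                  
A         0    0   48          50                   98
B        59   75    0           2                    2
D         0   79    0           2                    2
E        11    0    0           2                    2
Reading off the mean of column 'Vic_plus_Vic_plus_2', we get 26.0.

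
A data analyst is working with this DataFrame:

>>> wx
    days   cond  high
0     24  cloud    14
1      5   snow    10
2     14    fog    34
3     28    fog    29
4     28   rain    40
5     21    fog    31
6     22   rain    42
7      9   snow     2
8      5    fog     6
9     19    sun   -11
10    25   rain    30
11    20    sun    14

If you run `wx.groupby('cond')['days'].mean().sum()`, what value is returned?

92.5

group by cond, mean of days:
cond
cloud    24.0
fog      17.0
rain     25.0
snow      7.0
sun      19.5
Name: days, dtype: float64
Finally, sum of the resulting series = 92.5.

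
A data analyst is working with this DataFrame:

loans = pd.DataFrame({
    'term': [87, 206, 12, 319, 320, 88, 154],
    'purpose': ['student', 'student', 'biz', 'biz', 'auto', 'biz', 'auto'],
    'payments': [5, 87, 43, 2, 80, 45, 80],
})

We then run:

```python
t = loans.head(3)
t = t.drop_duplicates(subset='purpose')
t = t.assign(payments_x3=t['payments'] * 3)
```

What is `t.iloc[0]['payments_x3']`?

15

take first 3 rows:
   term  purpose  payments
0    87  student         5
1   206  student        87
2    12      biz        43
drop duplicate purpose (keep=first):
   term  purpose  payments
0    87  student         5
2    12      biz        43
add column payments_x3 = t['payments'] * 3:
   term  purpose  payments  payments_x3
0    87  student         5           15
2    12      biz        43          129
Finally, value at position 0, column 'payments_x3' = 15.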